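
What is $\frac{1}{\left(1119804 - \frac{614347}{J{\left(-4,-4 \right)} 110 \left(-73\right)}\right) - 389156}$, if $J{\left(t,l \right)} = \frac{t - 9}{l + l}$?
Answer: $\frac{52195}{38138629748} \approx 1.3686 \cdot 10^{-6}$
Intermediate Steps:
$J{\left(t,l \right)} = \frac{-9 + t}{2 l}$
$\frac{1}{\left(1119804 - \frac{614347}{J{\left(-4,-4 \right)} 110 \left(-73\right)}\right) - 389156} = \frac{1}{\left(1119804 - \frac{614347}{\frac{-9 - 4}{2 \left(-4\right)} 110 \left(-73\right)}\right) - 389156} = \frac{1}{\left(1119804 - \frac{614347}{\frac{1}{2} \left(- \frac{1}{4}\right) \left(-13\right) 110 \left(-73\right)}\right) + \left(-544474 + 155318\right)} = \frac{1}{\left(1119804 - \frac{614347}{\frac{13}{8} \cdot 110 \left(-73\right)}\right) - 389156} = \frac{1}{\left(1119804 - \frac{614347}{\frac{715}{4} \left(-73\right)}\right) - 389156} = \frac{1}{\left(1119804 - \frac{614347}{- \frac{52195}{4}}\right) - 389156} = \frac{1}{\left(1119804 - - \frac{2457388}{52195}\right) - 389156} = \frac{1}{\left(1119804 + \frac{2457388}{52195}\right) - 389156} = \frac{1}{\frac{58450627168}{52195} - 389156} = \frac{1}{\frac{38138629748}{52195}} = \frac{52195}{38138629748}$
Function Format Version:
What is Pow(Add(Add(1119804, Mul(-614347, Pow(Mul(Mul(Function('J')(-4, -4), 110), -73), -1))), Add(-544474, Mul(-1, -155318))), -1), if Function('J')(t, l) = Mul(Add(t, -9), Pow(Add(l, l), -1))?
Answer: Rational(52195, 38138629748) ≈ 1.3686e-6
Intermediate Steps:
Function('J')(t, l) = Mul(Rational(1, 2), Pow(l, -1), Add(-9, t)) (Function('J')(t, l) = Mul(Add(-9, t), Pow(Mul(2, l), -1)) = Mul(Add(-9, t), Mul(Rational(1, 2), Pow(l, -1))) = Mul(Rational(1, 2), Pow(l, -1), Add(-9, t)))
Pow(Add(Add(1119804, Mul(-614347, Pow(Mul(Mul(Function('J')(-4, -4), 110), -73), -1))), Add(-544474, Mul(-1, -155318))), -1) = Pow(Add(Add(1119804, Mul(-614347, Pow(Mul(Mul(Mul(Rational(1, 2), Pow(-4, -1), Add(-9, -4)), 110), -73), -1))), Add(-544474, Mul(-1, -155318))), -1) = Pow(Add(Add(1119804, Mul(-614347, Pow(Mul(Mul(Mul(Rational(1, 2), Rational(-1, 4), -13), 110), -73), -1))), Add(-544474, 155318)), -1) = Pow(Add(Add(1119804, Mul(-614347, Pow(Mul(Mul(Rational(13, 8), 110), -73), -1))), -389156), -1) = Pow(Add(Add(1119804, Mul(-614347, Pow(Mul(Rational(715, 4), -73), -1))), -389156), -1) = Pow(Add(Add(1119804, Mul(-614347, Pow(Rational(-52195, 4), -1))), -389156), -1) = Pow(Add(Add(1119804, Mul(-614347, Rational(-4, 52195))), -389156), -1) = Pow(Add(Add(1119804, Rational(2457388, 52195)), -389156), -1) = Pow(Add(Rational(58450627168, 52195), -389156), -1) = Pow(Rational(38138629748, 52195), -1) = Rational(52195, 38138629748)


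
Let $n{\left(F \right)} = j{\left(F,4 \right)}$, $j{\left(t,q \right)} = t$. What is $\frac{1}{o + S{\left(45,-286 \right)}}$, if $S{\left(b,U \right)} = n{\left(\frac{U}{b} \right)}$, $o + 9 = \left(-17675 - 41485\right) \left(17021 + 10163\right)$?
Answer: $- \frac{45}{72369245491} \approx -6.2181 \cdot 10^{-10}$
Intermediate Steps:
$o = -1608205449$ ($o = -9 + \left(-17675 - 41485\right) \left(17021 + 10163\right) = -9 - 1608205440 = -1608205449$)
$n{\left(F \right)} = F$
$S{\left(b,U \right)} = \frac{U}{b}$
$\frac{1}{o + S{\left(45,-286 \right)}} = \frac{1}{-1608205449 - \frac{286}{45}} = \frac{1}{- \frac{72369245491}{45}} = - \frac{45}{72369245491}$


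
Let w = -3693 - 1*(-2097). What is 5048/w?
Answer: -1262/399 ≈ -3.1629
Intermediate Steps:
w = -1596 (w = -3693 + 2097 = -1596)
5048/w = 5048/(-1596) = 5048*(-1/1596) = -1262/399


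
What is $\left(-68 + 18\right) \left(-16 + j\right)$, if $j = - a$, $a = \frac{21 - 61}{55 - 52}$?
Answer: $\frac{400}{3} \approx 133.33$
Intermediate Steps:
$a = - \frac{40}{3} \approx -13.333$
$j = \frac{40}{3}$ ($j = \left(-1\right) \left(- \frac{40}{3}\right) = \frac{40}{3} \approx 13.333$)
$\left(-68 + 18\right) \left(-16 + j\right) = \left(-68 + 18\right) \left(-16 + \frac{40}{3}\right) = \left(-50\right) \left(- \frac{8}{3}\right) = \frac{400}{3}$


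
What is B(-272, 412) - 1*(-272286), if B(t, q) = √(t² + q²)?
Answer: 272286 + 4*√15233 ≈ 2.7278e+5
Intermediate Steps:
B(t, q) = √(q² + t²)
B(-272, 412) - 1*(-272286) = √(412² + (-272)²) - 1*(-272286) = √(169744 + 73984) + 272286 = √243728 + 272286 = 4*√15233 + 272286 = 272286 + 4*√15233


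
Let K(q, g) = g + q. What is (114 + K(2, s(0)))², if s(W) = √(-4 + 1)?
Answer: (116 + I*√3)² ≈ 13453.0 + 401.84*I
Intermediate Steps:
s(W) = I*√3 (s(W) = √(-3) = I*√3)
(114 + K(2, s(0)))² = (114 + (I*√3 + 2))² = (114 + (2 + I*√3))² = (116 + I*√3)²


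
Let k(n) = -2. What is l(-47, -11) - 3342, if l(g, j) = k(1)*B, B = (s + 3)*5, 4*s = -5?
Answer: -6719/2 ≈ -3359.5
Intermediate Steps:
s = -5/4 (s = (¼)*(-5) = -5/4 ≈ -1.2500)
B = 35/4 (B = (-5/4 + 3)*5 = (7/4)*5 = 35/4 ≈ 8.7500)
l(g, j) = -35/2 (l(g, j) = -2*35/4 = -35/2)
l(-47, -11) - 3342 = -35/2 - 3342 = -6719/2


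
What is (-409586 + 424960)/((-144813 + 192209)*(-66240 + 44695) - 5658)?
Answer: -7687/510576239 ≈ -1.5056e-5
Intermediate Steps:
(-409586 + 424960)/((-144813 + 192209)*(-66240 + 44695) - 5658) = 15374/(47396*(-21545) - 5658) = 15374/(-1021146820 - 5658) = 15374/(-1021152478) = 15374*(-1/1021152478) = -7687/510576239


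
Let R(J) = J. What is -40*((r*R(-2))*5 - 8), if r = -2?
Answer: -480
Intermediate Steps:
-40*((r*R(-2))*5 - 8) = -40*(-2*(-2)*5 - 8) = -40*(4*5 - 8) = -40*(20 - 8) = -480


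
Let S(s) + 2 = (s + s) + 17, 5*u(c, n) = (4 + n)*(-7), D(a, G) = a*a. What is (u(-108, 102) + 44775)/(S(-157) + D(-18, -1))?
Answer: 223133/125 ≈ 1785.1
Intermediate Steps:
D(a, G) = a²
u(c, n) = -28/5 - 7*n/5 (u(c, n) = ((4 + n)*(-7))/5 = (-28 - 7*n)/5 = -28/5 - 7*n/5)
S(s) = 15 + 2*s (S(s) = -2 + ((s + s) + 17) = -2 + (2*s + 17) = -2 + (17 + 2*s) = 15 + 2*s)
(u(-108, 102) + 44775)/(S(-157) + D(-18, -1)) = ((-28/5 - 7/5*102) + 44775)/((15 + 2*(-157)) + (-18)²) = ((-28/5 - 714/5) + 44775)/((15 - 314) + 324) = (-742/5 + 44775)/(-299 + 324) = (223133/5)/25 = (223133/5)*(1/25) = 223133/125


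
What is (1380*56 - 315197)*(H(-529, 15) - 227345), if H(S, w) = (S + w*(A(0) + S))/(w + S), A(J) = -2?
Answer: 13899924340306/257 ≈ 5.4085e+10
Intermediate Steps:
H(S, w) = (S + w*(-2 + S))/(S + w) (H(S, w) = (S + w*(-2 + S))/(w + S) = (S + w*(-2 + S))/(S + w))
(1380*56 - 315197)*(H(-529, 15) - 227345) = (1380*56 - 315197)*((-529 - 2*15 - 529*15)/(-529 + 15) - 227345) = (77280 - 315197)*((-529 - 30 - 7935)/(-514) - 227345) = -237917*(-1/514*(-8494) - 227345) = -237917*(4247/257 - 227345) = -237917*(-58423418/257) = 13899924340306/257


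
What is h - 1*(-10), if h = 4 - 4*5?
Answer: -6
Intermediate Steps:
h = -16 (h = 4 - 20 = -16)
h - 1*(-10) = -16 - 1*(-10) = -16 + 10 = -6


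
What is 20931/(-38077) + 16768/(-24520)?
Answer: -143962907/116706005 ≈ -1.2336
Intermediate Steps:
20931/(-38077) + 16768/(-24520) = 20931*(-1/38077) + 16768*(-1/24520) = -20931/38077 - 2096/3065 = -143962907/116706005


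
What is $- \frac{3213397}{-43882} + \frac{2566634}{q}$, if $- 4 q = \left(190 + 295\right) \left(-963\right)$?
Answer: $\frac{1951349268587}{20495307510} \approx 95.21$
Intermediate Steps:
$q = \frac{467055}{4}$ ($q = - \frac{\left(190 + 295\right) \left(-963\right)}{4} = - \frac{485 \left(-963\right)}{4} = \left(- \frac{1}{4}\right) \left(-467055\right) = \frac{467055}{4} \approx 1.1676 \cdot 10^{5}$)
$- \frac{3213397}{-43882} + \frac{2566634}{q} = - \frac{3213397}{-43882} + \frac{2566634}{\frac{467055}{4}} = \left(-3213397\right) \left(- \frac{1}{43882}\right) + 2566634 \cdot \frac{4}{467055} = \frac{3213397}{43882} + \frac{10266536}{467055} = \frac{1951349268587}{20495307510}$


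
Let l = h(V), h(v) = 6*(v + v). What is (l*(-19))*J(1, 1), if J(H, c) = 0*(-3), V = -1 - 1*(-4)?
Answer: 0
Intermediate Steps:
V = 3 (V = -1 + 4 = 3)
J(H, c) = 0
h(v) = 12*v (h(v) = 6*(2*v) = 12*v)
l = 36 (l = 12*3 = 36)
(l*(-19))*J(1, 1) = (36*(-19))*0 = -684*0 = 0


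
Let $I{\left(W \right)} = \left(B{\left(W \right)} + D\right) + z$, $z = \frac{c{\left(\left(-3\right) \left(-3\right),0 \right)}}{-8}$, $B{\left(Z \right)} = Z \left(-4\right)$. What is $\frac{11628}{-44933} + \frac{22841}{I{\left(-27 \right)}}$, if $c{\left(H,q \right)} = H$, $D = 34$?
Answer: $\frac{167294132}{1033459} \approx 161.88$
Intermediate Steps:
$B{\left(Z \right)} = - 4 Z$
$z = - \frac{9}{8}$ ($z = \frac{\left(-3\right) \left(-3\right)}{-8} = 9 \left(- \frac{1}{8}\right) = - \frac{9}{8} \approx -1.125$)
$I{\left(W \right)} = \frac{263}{8} - 4 W$ ($I{\left(W \right)} = \left(- 4 W + 34\right) - \frac{9}{8} = \left(34 - 4 W\right) - \frac{9}{8} = \frac{263}{8} - 4 W$)
$\frac{11628}{-44933} + \frac{22841}{I{\left(-27 \right)}} = \frac{11628}{-44933} + \frac{22841}{\frac{263}{8} - -108} = 11628 \left(- \frac{1}{44933}\right) + \frac{22841}{\frac{263}{8} + 108} = - \frac{11628}{44933} + \frac{22841}{\frac{1127}{8}} = - \frac{11628}{44933} + 22841 \cdot \frac{8}{1127} = - \frac{11628}{44933} + \frac{26104}{161} = \frac{167294132}{1033459}$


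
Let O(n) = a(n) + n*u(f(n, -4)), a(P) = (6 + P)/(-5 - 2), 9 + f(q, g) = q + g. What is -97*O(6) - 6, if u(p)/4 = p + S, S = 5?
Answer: 33714/7 ≈ 4816.3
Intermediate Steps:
f(q, g) = -9 + g + q (f(q, g) = -9 + (q + g) = -9 + (g + q) = -9 + g + q)
a(P) = -6/7 - P/7 (a(P) = (6 + P)/(-7) = (6 + P)*(-⅐) = -6/7 - P/7)
u(p) = 20 + 4*p (u(p) = 4*(p + 5) = 4*(5 + p) = 20 + 4*p)
O(n) = -6/7 - n/7 + n*(-32 + 4*n) (O(n) = (-6/7 - n/7) + n*(20 + 4*(-9 - 4 + n)) = (-6/7 - n/7) + n*(20 + 4*(-13 + n)) = (-6/7 - n/7) + n*(20 + (-52 + 4*n)) = (-6/7 - n/7) + n*(-32 + 4*n) = -6/7 - n/7 + n*(-32 + 4*n))
-97*O(6) - 6 = -97*(-6/7 + 4*6² - 225/7*6) - 6 = -97*(-6/7 + 4*36 - 1350/7) - 6 = -97*(-6/7 + 144 - 1350/7) - 6 = -97*(-348/7) - 6 = 33756/7 - 6 = 33714/7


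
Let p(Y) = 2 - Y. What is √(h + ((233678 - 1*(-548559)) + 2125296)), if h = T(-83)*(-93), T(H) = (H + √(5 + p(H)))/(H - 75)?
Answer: √(72582434210 + 44082*√10)/158 ≈ 1705.1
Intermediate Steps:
T(H) = (H + √(7 - H))/(-75 + H) (T(H) = (H + √(5 + (2 - H)))/(H - 75) = (H + √(7 - H))/(-75 + H))
h = -7719/158 + 279*√10/158 (h = ((-83 + √(7 - 1*(-83)))/(-75 - 83))*(-93) = ((-83 + √(7 + 83))/(-158))*(-93) = -(-83 + √90)/158*(-93) = -(-83 + 3*√10)/158*(-93) = (83/158 - 3*√10/158)*(-93) = -7719/158 + 279*√10/158 ≈ -43.270)
√(h + ((233678 - 1*(-548559)) + 2125296)) = √((-7719/158 + 279*√10/158) + ((233678 - 1*(-548559)) + 2125296)) = √((-7719/158 + 279*√10/158) + ((233678 + 548559) + 2125296)) = √((-7719/158 + 279*√10/158) + (782237 + 2125296)) = √((-7719/158 + 279*√10/158) + 2907533) = √(459382495/158 + 279*√10/158)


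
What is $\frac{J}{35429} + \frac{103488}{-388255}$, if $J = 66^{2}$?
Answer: $- \frac{282176796}{1965069485} \approx -0.1436$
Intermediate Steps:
$J = 4356$
$\frac{J}{35429} + \frac{103488}{-388255} = \frac{4356}{35429} + \frac{103488}{-388255} = 4356 \cdot \frac{1}{35429} + 103488 \left(- \frac{1}{388255}\right) = \frac{4356}{35429} - \frac{14784}{55465} = - \frac{282176796}{1965069485}$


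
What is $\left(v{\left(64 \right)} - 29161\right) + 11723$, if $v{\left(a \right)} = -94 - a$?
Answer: $-17596$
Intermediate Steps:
$\left(v{\left(64 \right)} - 29161\right) + 11723 = \left(\left(-94 - 64\right) - 29161\right) + 11723 = \left(-158 - 29161\right) + 11723 = -29319 + 11723 = -17596$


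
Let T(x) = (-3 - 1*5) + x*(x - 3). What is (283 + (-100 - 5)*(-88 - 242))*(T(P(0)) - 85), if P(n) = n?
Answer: -3248769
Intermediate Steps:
T(x) = -8 + x*(-3 + x) (T(x) = (-3 - 5) + x*(-3 + x) = -8 + x*(-3 + x))
(283 + (-100 - 5)*(-88 - 242))*(T(P(0)) - 85) = (283 + (-100 - 5)*(-88 - 242))*((-8 + 0**2 - 3*0) - 85) = (283 - 105*(-330))*((-8 + 0 + 0) - 85) = (283 + 34650)*(-8 - 85) = 34933*(-93) = -3248769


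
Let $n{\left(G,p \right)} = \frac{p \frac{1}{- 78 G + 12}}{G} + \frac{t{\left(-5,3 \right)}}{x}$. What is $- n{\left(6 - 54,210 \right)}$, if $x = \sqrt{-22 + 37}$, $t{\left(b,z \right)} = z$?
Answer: $\frac{35}{30048} - \frac{\sqrt{15}}{5} \approx -0.77343$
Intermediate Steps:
$x = \sqrt{15} \approx 3.873$
$n{\left(G,p \right)} = \frac{\sqrt{15}}{5} + \frac{p}{G \left(12 - 78 G\right)}$ ($n{\left(G,p \right)} = \frac{p \frac{1}{- 78 G + 12}}{G} + \frac{3}{\sqrt{15}} = \frac{p \frac{1}{12 - 78 G}}{G} + 3 \frac{\sqrt{15}}{15} = \frac{p}{G \left(12 - 78 G\right)} + \frac{\sqrt{15}}{5} = \frac{\sqrt{15}}{5} + \frac{p}{G \left(12 - 78 G\right)}$)
$- n{\left(6 - 54,210 \right)} = - \frac{\sqrt{15} \left(- 36 \left(6 - 54\right) + 234 \left(6 - 54\right)^{2} - 210 \sqrt{15}\right)}{90 \left(6 - 54\right) \left(-2 + 13 \left(6 - 54\right)\right)} = - \frac{\sqrt{15} \left(\left(-36\right) \left(-48\right) + 234 \left(-48\right)^{2} - 210 \sqrt{15}\right)}{90 \left(-48\right) \left(-2 + 13 \left(-48\right)\right)} = - \frac{\sqrt{15} \left(-1\right) \left(1728 + 234 \cdot 2304 - 210 \sqrt{15}\right)}{90 \cdot 48 \left(-2 - 624\right)} = - \frac{\sqrt{15} \left(-1\right) \left(1728 + 539136 - 210 \sqrt{15}\right)}{90 \cdot 48 \left(-626\right)} = - \frac{\sqrt{15} \left(-1\right) \left(-1\right) \left(540864 - 210 \sqrt{15}\right)}{90 \cdot 48 \cdot 626} = - \frac{\sqrt{15} \left(540864 - 210 \sqrt{15}\right)}{2704320}$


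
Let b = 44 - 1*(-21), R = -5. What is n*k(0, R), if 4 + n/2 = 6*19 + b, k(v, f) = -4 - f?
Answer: 350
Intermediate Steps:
b = 65 (b = 44 + 21 = 65)
n = 350 (n = -8 + 2*(6*19 + 65) = -8 + 2*(114 + 65) = -8 + 2*179 = -8 + 358 = 350)
n*k(0, R) = 350*(-4 - 1*(-5)) = 350*(-4 + 5) = 350*1 = 350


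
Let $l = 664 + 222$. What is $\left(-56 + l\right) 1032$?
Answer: $856560$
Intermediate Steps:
$l = 886$
$\left(-56 + l\right) 1032 = \left(-56 + 886\right) 1032 = 830 \cdot 1032 = 856560$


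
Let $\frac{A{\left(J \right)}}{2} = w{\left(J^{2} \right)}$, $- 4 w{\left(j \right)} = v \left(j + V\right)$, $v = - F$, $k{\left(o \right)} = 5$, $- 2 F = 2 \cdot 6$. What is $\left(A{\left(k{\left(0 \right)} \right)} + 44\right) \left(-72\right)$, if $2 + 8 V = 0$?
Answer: $2178$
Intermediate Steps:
$F = -6$ ($F = - \frac{2 \cdot 6}{2} = \left(- \frac{1}{2}\right) 12 = -6$)
$V = - \frac{1}{4}$ ($V = - \frac{1}{4} + \frac{1}{8} \cdot 0 = - \frac{1}{4} + 0 = - \frac{1}{4} \approx -0.25$)
$v = 6$ ($v = \left(-1\right) \left(-6\right) = 6$)
$w{\left(j \right)} = \frac{3}{8} - \frac{3 j}{2}$ ($w{\left(j \right)} = - \frac{6 \left(j - \frac{1}{4}\right)}{4} = - \frac{6 \left(- \frac{1}{4} + j\right)}{4} = - \frac{- \frac{3}{2} + 6 j}{4} = \frac{3}{8} - \frac{3 j}{2}$)
$A{\left(J \right)} = \frac{3}{4} - 3 J^{2}$ ($A{\left(J \right)} = 2 \left(\frac{3}{8} - \frac{3 J^{2}}{2}\right) = \frac{3}{4} - 3 J^{2}$)
$\left(A{\left(k{\left(0 \right)} \right)} + 44\right) \left(-72\right) = \left(\left(\frac{3}{4} - 3 \cdot 5^{2}\right) + 44\right) \left(-72\right) = \left(\left(\frac{3}{4} - 75\right) + 44\right) \left(-72\right) = \left(- \frac{297}{4} + 44\right) \left(-72\right) = \left(- \frac{121}{4}\right) \left(-72\right) = 2178$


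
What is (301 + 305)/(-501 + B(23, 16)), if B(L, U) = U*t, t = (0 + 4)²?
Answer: -606/245 ≈ -2.4735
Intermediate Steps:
t = 16 (t = 4² = 16)
B(L, U) = 16*U (B(L, U) = U*16 = 16*U)
(301 + 305)/(-501 + B(23, 16)) = (301 + 305)/(-501 + 16*16) = 606/(-501 + 256) = 606/(-245) = 606*(-1/245) = -606/245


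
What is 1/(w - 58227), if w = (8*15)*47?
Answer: -1/52587 ≈ -1.9016e-5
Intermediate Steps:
w = 5640 (w = 120*47 = 5640)
1/(w - 58227) = 1/(5640 - 58227) = 1/(-52587) = -1/52587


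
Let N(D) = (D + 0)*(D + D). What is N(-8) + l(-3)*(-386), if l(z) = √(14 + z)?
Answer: 128 - 386*√11 ≈ -1152.2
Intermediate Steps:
N(D) = 2*D² (N(D) = D*(2*D) = 2*D²)
N(-8) + l(-3)*(-386) = 2*(-8)² + √(14 - 3)*(-386) = 2*64 + √11*(-386) = 128 - 386*√11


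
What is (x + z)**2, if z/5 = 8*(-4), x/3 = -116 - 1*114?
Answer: 722500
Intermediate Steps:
x = -690 (x = 3*(-116 - 1*114) = 3*(-116 - 114) = 3*(-230) = -690)
z = -160 (z = 5*(8*(-4)) = 5*(-32) = -160)
(x + z)**2 = (-690 - 160)**2 = (-850)**2 = 722500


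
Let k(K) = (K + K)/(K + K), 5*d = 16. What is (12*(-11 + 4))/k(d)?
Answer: -84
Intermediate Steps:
d = 16/5 (d = (⅕)*16 = 16/5 ≈ 3.2000)
k(K) = 1 (k(K) = (2*K)/((2*K)) = (2*K)*(1/(2*K)) = 1)
(12*(-11 + 4))/k(d) = (12*(-11 + 4))/1 = (12*(-7))*1 = -84*1 = -84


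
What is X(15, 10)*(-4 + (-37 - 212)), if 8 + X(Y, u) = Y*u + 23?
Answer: -41745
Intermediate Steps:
X(Y, u) = 15 + Y*u (X(Y, u) = -8 + (Y*u + 23) = -8 + (23 + Y*u) = 15 + Y*u)
X(15, 10)*(-4 + (-37 - 212)) = (15 + 15*10)*(-4 + (-37 - 212)) = (15 + 150)*(-4 - 249) = 165*(-253) = -41745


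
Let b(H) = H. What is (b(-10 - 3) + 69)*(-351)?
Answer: -19656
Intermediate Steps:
(b(-10 - 3) + 69)*(-351) = ((-10 - 3) + 69)*(-351) = (-13 + 69)*(-351) = 56*(-351) = -19656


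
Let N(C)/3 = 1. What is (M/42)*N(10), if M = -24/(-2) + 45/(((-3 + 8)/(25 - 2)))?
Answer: 219/14 ≈ 15.643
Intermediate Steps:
N(C) = 3 (N(C) = 3*1 = 3)
M = 219 (M = -24*(-1/2) + 45/((5/23)) = 12 + 45/((5*(1/23))) = 12 + 45/(5/23) = 12 + 45*(23/5) = 12 + 207 = 219)
(M/42)*N(10) = (219/42)*3 = (219*(1/42))*3 = (73/14)*3 = 219/14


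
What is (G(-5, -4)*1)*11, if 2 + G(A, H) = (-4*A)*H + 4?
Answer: -858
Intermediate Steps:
G(A, H) = 2 - 4*A*H (G(A, H) = -2 + ((-4*A)*H + 4) = -2 + (-4*A*H + 4) = -2 + (4 - 4*A*H) = 2 - 4*A*H)
(G(-5, -4)*1)*11 = ((2 - 4*(-5)*(-4))*1)*11 = ((2 - 80)*1)*11 = -78*1*11 = -78*11 = -858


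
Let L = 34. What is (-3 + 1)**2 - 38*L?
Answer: -1288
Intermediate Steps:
(-3 + 1)**2 - 38*L = (-3 + 1)**2 - 38*34 = (-2)**2 - 1292 = 4 - 1292 = -1288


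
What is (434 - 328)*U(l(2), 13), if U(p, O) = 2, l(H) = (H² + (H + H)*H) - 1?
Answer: 212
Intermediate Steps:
l(H) = -1 + 3*H² (l(H) = (H² + (2*H)*H) - 1 = (H² + 2*H²) - 1 = 3*H² - 1 = -1 + 3*H²)
(434 - 328)*U(l(2), 13) = (434 - 328)*2 = 106*2 = 212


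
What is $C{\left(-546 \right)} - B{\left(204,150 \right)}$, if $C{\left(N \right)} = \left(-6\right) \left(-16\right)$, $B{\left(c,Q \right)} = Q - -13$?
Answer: $-67$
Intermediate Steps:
$B{\left(c,Q \right)} = 13 + Q$ ($B{\left(c,Q \right)} = Q + 13 = 13 + Q$)
$C{\left(N \right)} = 96$
$C{\left(-546 \right)} - B{\left(204,150 \right)} = 96 - \left(13 + 150\right) = 96 - 163 = -67$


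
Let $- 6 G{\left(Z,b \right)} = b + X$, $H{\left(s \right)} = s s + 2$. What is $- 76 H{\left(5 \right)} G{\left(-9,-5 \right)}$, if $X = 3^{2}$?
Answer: $1368$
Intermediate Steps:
$H{\left(s \right)} = 2 + s^{2}$ ($H{\left(s \right)} = s^{2} + 2 = 2 + s^{2}$)
$X = 9$
$G{\left(Z,b \right)} = - \frac{3}{2} - \frac{b}{6}$ ($G{\left(Z,b \right)} = - \frac{b + 9}{6} = - \frac{9 + b}{6} = - \frac{3}{2} - \frac{b}{6}$)
$- 76 H{\left(5 \right)} G{\left(-9,-5 \right)} = - 76 \left(2 + 5^{2}\right) \left(- \frac{3}{2} - - \frac{5}{6}\right) = - 76 \left(2 + 25\right) \left(- \frac{3}{2} + \frac{5}{6}\right) = \left(-76\right) 27 \left(- \frac{2}{3}\right) = \left(-2052\right) \left(- \frac{2}{3}\right) = 1368$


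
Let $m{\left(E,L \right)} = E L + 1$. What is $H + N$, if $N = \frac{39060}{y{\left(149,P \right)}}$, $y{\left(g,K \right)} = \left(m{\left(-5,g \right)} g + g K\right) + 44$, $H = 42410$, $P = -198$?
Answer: $\frac{2975338840}{70157} \approx 42410.0$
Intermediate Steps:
$m{\left(E,L \right)} = 1 + E L$
$y{\left(g,K \right)} = 44 + K g + g \left(1 - 5 g\right)$ ($y{\left(g,K \right)} = \left(\left(1 - 5 g\right) g + g K\right) + 44 = \left(g \left(1 - 5 g\right) + K g\right) + 44 = \left(K g + g \left(1 - 5 g\right)\right) + 44 = 44 + K g + g \left(1 - 5 g\right)$)
$N = - \frac{19530}{70157}$ ($N = \frac{39060}{44 - 29502 - 149 \left(-1 + 5 \cdot 149\right)} = \frac{39060}{44 - 29502 - 149 \left(-1 + 745\right)} = \frac{39060}{44 - 29502 - 149 \cdot 744} = \frac{39060}{44 - 29502 - 110856} = \frac{39060}{-140314} = 39060 \left(- \frac{1}{140314}\right) = - \frac{19530}{70157} \approx -0.27838$)
$H + N = 42410 - \frac{19530}{70157} = \frac{2975338840}{70157}$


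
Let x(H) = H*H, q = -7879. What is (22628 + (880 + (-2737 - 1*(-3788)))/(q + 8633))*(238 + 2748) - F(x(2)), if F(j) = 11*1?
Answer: 25475716252/377 ≈ 6.7575e+7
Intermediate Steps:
x(H) = H²
F(j) = 11
(22628 + (880 + (-2737 - 1*(-3788)))/(q + 8633))*(238 + 2748) - F(x(2)) = (22628 + (880 + (-2737 - 1*(-3788)))/(-7879 + 8633))*(238 + 2748) - 1*11 = (22628 + (880 + (-2737 + 3788))/754)*2986 - 11 = (22628 + (880 + 1051)*(1/754))*2986 - 11 = (22628 + 1931*(1/754))*2986 - 11 = (22628 + 1931/754)*2986 - 11 = (17063443/754)*2986 - 11 = 25475720399/377 - 11 = 25475716252/377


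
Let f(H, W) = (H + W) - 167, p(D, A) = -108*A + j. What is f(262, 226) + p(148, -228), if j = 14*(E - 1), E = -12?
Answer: 24763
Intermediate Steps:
j = -182 (j = 14*(-12 - 1) = 14*(-13) = -182)
p(D, A) = -182 - 108*A (p(D, A) = -108*A - 182 = -182 - 108*A)
f(H, W) = -167 + H + W
f(262, 226) + p(148, -228) = (-167 + 262 + 226) + (-182 - 108*(-228)) = 321 + (-182 + 24624) = 321 + 24442 = 24763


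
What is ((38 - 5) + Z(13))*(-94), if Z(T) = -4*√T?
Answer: -3102 + 376*√13 ≈ -1746.3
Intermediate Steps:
((38 - 5) + Z(13))*(-94) = ((38 - 5) - 4*√13)*(-94) = (33 - 4*√13)*(-94) = -3102 + 376*√13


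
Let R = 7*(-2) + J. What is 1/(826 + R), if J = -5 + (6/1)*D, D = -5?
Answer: 1/777 ≈ 0.0012870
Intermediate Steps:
J = -35 (J = -5 + (6/1)*(-5) = -5 + (6*1)*(-5) = -5 + 6*(-5) = -5 - 30 = -35)
R = -49 (R = 7*(-2) - 35 = -14 - 35 = -49)
1/(826 + R) = 1/(826 - 49) = 1/777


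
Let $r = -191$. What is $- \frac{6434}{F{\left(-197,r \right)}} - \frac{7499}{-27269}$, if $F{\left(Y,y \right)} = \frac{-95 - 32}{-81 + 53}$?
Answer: $- \frac{4911612515}{3463163} \approx -1418.2$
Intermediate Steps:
$F{\left(Y,y \right)} = \frac{127}{28}$ ($F{\left(Y,y \right)} = - \frac{127}{-28} = \left(-127\right) \left(- \frac{1}{28}\right) = \frac{127}{28}$)
$- \frac{6434}{F{\left(-197,r \right)}} - \frac{7499}{-27269} = - \frac{6434}{\frac{127}{28}} - \frac{7499}{-27269} = \left(-6434\right) \frac{28}{127} - - \frac{7499}{27269} = - \frac{180152}{127} + \frac{7499}{27269} = - \frac{4911612515}{3463163}$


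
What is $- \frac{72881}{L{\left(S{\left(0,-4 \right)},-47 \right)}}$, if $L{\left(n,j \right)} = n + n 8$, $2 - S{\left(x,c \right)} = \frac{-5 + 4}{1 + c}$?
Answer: $- \frac{72881}{15} \approx -4858.7$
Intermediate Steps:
$S{\left(x,c \right)} = 2 + \frac{1}{1 + c}$ ($S{\left(x,c \right)} = 2 - \frac{-5 + 4}{1 + c} = 2 - - \frac{1}{1 + c} = 2 + \frac{1}{1 + c}$)
$L{\left(n,j \right)} = 9 n$ ($L{\left(n,j \right)} = n + 8 n = 9 n$)
$- \frac{72881}{L{\left(S{\left(0,-4 \right)},-47 \right)}} = - \frac{72881}{9 \frac{3 + 2 \left(-4\right)}{1 - 4}} = - \frac{72881}{9 \frac{3 - 8}{-3}} = - \frac{72881}{9 \left(\left(- \frac{1}{3}\right) \left(-5\right)\right)} = - \frac{72881}{9 \cdot \frac{5}{3}} = - \frac{72881}{15}$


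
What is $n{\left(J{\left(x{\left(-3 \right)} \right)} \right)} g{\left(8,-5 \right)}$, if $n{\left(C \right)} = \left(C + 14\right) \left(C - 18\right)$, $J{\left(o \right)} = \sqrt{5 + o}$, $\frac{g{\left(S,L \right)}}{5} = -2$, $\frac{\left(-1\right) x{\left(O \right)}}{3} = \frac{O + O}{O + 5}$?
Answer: $2380 + 40 \sqrt{14} \approx 2529.7$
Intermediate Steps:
$x{\left(O \right)} = - \frac{6 O}{5 + O}$ ($x{\left(O \right)} = - 3 \frac{O + O}{O + 5} = - 3 \frac{2 O}{5 + O} = - \frac{6 O}{5 + O}$)
$g{\left(S,L \right)} = -10$ ($g{\left(S,L \right)} = 5 \left(-2\right) = -10$)
$n{\left(C \right)} = \left(-18 + C\right) \left(14 + C\right)$ ($n{\left(C \right)} = \left(14 + C\right) \left(-18 + C\right) = \left(-18 + C\right) \left(14 + C\right)$)
$n{\left(J{\left(x{\left(-3 \right)} \right)} \right)} g{\left(8,-5 \right)} = \left(-252 + \left(\sqrt{5 - - \frac{18}{5 - 3}}\right)^{2} - 4 \sqrt{5 - - \frac{18}{5 - 3}}\right) \left(-10\right) = \left(-252 + \left(\sqrt{5 - - \frac{18}{2}}\right)^{2} - 4 \sqrt{5 - - \frac{18}{2}}\right) \left(-10\right) = \left(-252 + \left(\sqrt{5 - \left(-18\right) \frac{1}{2}}\right)^{2} - 4 \sqrt{5 - \left(-18\right) \frac{1}{2}}\right) \left(-10\right) = \left(-252 + \left(\sqrt{5 + 9}\right)^{2} - 4 \sqrt{5 + 9}\right) \left(-10\right) = \left(-252 + \left(\sqrt{14}\right)^{2} - 4 \sqrt{14}\right) \left(-10\right) = \left(-252 + 14 - 4 \sqrt{14}\right) \left(-10\right) = \left(-238 - 4 \sqrt{14}\right) \left(-10\right) = 2380 + 40 \sqrt{14}$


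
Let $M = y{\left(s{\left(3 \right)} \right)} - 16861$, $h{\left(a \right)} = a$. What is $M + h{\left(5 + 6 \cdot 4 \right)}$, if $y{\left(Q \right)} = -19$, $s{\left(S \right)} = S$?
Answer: $-16851$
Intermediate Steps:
$M = -16880$ ($M = -19 - 16861 = -16880$)
$M + h{\left(5 + 6 \cdot 4 \right)} = -16880 + \left(5 + 6 \cdot 4\right) = -16880 + \left(5 + 24\right) = -16880 + 29 = -16851$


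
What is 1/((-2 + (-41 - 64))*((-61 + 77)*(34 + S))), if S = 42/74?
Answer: -37/2189648 ≈ -1.6898e-5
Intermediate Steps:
S = 21/37 (S = 42*(1/74) = 21/37 ≈ 0.56757)
1/((-2 + (-41 - 64))*((-61 + 77)*(34 + S))) = 1/((-2 + (-41 - 64))*((-61 + 77)*(34 + 21/37))) = 1/((-2 - 105)*(16*(1279/37))) = 1/(-107*20464/37) = 1/(-2189648/37) = -37/2189648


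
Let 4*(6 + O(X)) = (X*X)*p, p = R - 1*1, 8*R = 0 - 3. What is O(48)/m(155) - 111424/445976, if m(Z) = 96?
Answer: -7637199/891952 ≈ -8.5623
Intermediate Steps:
R = -3/8 (R = (0 - 3)/8 = (⅛)*(-3) = -3/8 ≈ -0.37500)
p = -11/8 (p = -3/8 - 1*1 = -3/8 - 1 = -11/8 ≈ -1.3750)
O(X) = -6 - 11*X²/32 (O(X) = -6 + ((X*X)*(-11/8))/4 = -6 + (X²*(-11/8))/4 = -6 + (-11*X²/8)/4 = -6 - 11*X²/32)
O(48)/m(155) - 111424/445976 = (-6 - 11/32*48²)/96 - 111424/445976 = (-6 - 11/32*2304)*(1/96) - 111424*1/445976 = (-6 - 792)*(1/96) - 13928/55747 = -798*1/96 - 13928/55747 = -133/16 - 13928/55747 = -7637199/891952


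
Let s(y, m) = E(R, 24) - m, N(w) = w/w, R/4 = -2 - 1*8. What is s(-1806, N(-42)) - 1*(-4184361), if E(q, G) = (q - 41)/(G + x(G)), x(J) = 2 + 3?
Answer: 121346359/29 ≈ 4.1844e+6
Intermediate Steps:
x(J) = 5
R = -40 (R = 4*(-2 - 1*8) = 4*(-2 - 8) = 4*(-10) = -40)
E(q, G) = (-41 + q)/(5 + G) (E(q, G) = (q - 41)/(G + 5) = (-41 + q)/(5 + G))
N(w) = 1
s(y, m) = -81/29 - m (s(y, m) = (-41 - 40)/(5 + 24) - m = -81/29 - m)
s(-1806, N(-42)) - 1*(-4184361) = (-81/29 - 1*1) - 1*(-4184361) = (-81/29 - 1) + 4184361 = -110/29 + 4184361 = 121346359/29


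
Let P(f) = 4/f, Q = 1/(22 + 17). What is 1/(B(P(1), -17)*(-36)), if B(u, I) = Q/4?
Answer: -13/3 ≈ -4.3333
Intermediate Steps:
Q = 1/39 ≈ 0.025641
B(u, I) = 1/156 (B(u, I) = (1/39)/4 = (1/39)*(¼) = 1/156)
1/(B(P(1), -17)*(-36)) = 1/((1/156)*(-36)) = 1/(-3/13) = -13/3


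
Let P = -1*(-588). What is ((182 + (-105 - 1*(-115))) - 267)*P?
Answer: -44100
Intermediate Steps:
P = 588
((182 + (-105 - 1*(-115))) - 267)*P = ((182 + (-105 - 1*(-115))) - 267)*588 = ((182 + (-105 + 115)) - 267)*588 = ((182 + 10) - 267)*588 = (192 - 267)*588 = -75*588 = -44100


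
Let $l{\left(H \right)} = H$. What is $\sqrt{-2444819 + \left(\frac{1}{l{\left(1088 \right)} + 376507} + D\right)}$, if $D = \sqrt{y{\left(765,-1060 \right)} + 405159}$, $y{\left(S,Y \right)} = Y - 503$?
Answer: $\frac{\sqrt{-38730818258404320 + 95051989350 \sqrt{11211}}}{125865} \approx 1563.4 i$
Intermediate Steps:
$y{\left(S,Y \right)} = -503 + Y$ ($y{\left(S,Y \right)} = Y - 503 = -503 + Y$)
$D = 6 \sqrt{11211}$ ($D = \sqrt{\left(-503 - 1060\right) + 405159} = \sqrt{-1563 + 405159} = \sqrt{403596} = 6 \sqrt{11211} \approx 635.29$)
$\sqrt{-2444819 + \left(\frac{1}{l{\left(1088 \right)} + 376507} + D\right)} = \sqrt{-2444819 + \left(\frac{1}{1088 + 376507} + 6 \sqrt{11211}\right)} = \sqrt{-2444819 + \left(\frac{1}{377595} + 6 \sqrt{11211}\right)} = \sqrt{- \frac{923151430304}{377595} + 6 \sqrt{11211}}$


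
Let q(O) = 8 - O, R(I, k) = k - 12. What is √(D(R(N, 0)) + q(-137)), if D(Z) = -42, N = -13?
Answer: √103 ≈ 10.149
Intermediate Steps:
R(I, k) = -12 + k
√(D(R(N, 0)) + q(-137)) = √(-42 + (8 - 1*(-137))) = √(-42 + (8 + 137)) = √(-42 + 145) = √103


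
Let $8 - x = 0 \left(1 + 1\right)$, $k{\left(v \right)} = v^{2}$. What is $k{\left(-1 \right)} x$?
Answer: $8$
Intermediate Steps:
$x = 8$ ($x = 8 - 0 \left(1 + 1\right) = 8 - 0 \cdot 2 = 8 - 0 = 8 + 0 = 8$)
$k{\left(-1 \right)} x = \left(-1\right)^{2} \cdot 8 = 1 \cdot 8 = 8$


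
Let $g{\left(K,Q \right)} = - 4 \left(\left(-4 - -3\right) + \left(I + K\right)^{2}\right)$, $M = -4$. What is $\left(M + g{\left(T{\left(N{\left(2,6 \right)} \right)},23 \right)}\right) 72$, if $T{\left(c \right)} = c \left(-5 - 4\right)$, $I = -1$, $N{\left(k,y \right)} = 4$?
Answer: $-394272$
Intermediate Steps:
$T{\left(c \right)} = - 9 c$ ($T{\left(c \right)} = c \left(-9\right) = - 9 c$)
$g{\left(K,Q \right)} = 4 - 4 \left(-1 + K\right)^{2}$ ($g{\left(K,Q \right)} = - 4 \left(\left(-4 - -3\right) + \left(-1 + K\right)^{2}\right) = - 4 \left(\left(-4 + 3\right) + \left(-1 + K\right)^{2}\right) = - 4 \left(-1 + \left(-1 + K\right)^{2}\right) = 4 - 4 \left(-1 + K\right)^{2}$)
$\left(M + g{\left(T{\left(N{\left(2,6 \right)} \right)},23 \right)}\right) 72 = \left(-4 + 4 \left(\left(-9\right) 4\right) \left(2 - \left(-9\right) 4\right)\right) 72 = \left(-4 + 4 \left(-36\right) \left(2 - -36\right)\right) 72 = \left(-4 + 4 \left(-36\right) \left(2 + 36\right)\right) 72 = \left(-4 + 4 \left(-36\right) 38\right) 72 = \left(-4 - 5472\right) 72 = \left(-5476\right) 72 = -394272$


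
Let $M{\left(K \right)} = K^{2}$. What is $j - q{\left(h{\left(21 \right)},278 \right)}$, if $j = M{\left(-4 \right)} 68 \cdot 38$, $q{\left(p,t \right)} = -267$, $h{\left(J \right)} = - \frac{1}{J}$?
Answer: $41611$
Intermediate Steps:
$j = 41344$ ($j = \left(-4\right)^{2} \cdot 68 \cdot 38 = 16 \cdot 68 \cdot 38 = 1088 \cdot 38 = 41344$)
$j - q{\left(h{\left(21 \right)},278 \right)} = 41344 - -267 = 41344 + 267 = 41611$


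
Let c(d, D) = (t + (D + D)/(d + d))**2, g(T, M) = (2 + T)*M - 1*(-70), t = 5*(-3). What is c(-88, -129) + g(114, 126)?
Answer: 115146865/7744 ≈ 14869.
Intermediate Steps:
t = -15
g(T, M) = 70 + M*(2 + T) (g(T, M) = M*(2 + T) + 70 = 70 + M*(2 + T))
c(d, D) = (-15 + D/d)**2 (c(d, D) = (-15 + (D + D)/(d + d))**2 = (-15 + (2*D)/((2*d)))**2 = (-15 + (2*D)*(1/(2*d)))**2 = (-15 + D/d)**2)
c(-88, -129) + g(114, 126) = (-129 - 15*(-88))**2/(-88)**2 + (70 + 2*126 + 126*114) = (-129 + 1320)**2/7744 + (70 + 252 + 14364) = (1/7744)*1191**2 + 14686 = (1/7744)*1418481 + 14686 = 1418481/7744 + 14686 = 115146865/7744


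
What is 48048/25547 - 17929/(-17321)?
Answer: 1290271571/442499587 ≈ 2.9159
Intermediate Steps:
48048/25547 - 17929/(-17321) = 48048*(1/25547) - 17929*(-1/17321) = 48048/25547 + 17929/17321 = 1290271571/442499587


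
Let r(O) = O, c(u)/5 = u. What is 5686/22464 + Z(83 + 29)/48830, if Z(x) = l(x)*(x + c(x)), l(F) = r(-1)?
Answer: 65637893/274229280 ≈ 0.23935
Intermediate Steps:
c(u) = 5*u
l(F) = -1
Z(x) = -6*x (Z(x) = -(x + 5*x) = -6*x)
5686/22464 + Z(83 + 29)/48830 = 5686/22464 - 6*(83 + 29)/48830 = 5686*(1/22464) - 6*112*(1/48830) = 2843/11232 - 672*1/48830 = 2843/11232 - 336/24415 = 65637893/274229280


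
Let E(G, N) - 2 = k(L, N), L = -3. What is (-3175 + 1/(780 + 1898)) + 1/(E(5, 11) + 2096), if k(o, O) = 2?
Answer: -8927780111/2811900 ≈ -3175.0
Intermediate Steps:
E(G, N) = 4 (E(G, N) = 2 + 2 = 4)
(-3175 + 1/(780 + 1898)) + 1/(E(5, 11) + 2096) = (-3175 + 1/(780 + 1898)) + 1/(4 + 2096) = (-3175 + 1/2678) + 1/2100 = -8502649/2678 + 1/2100 = -8927780111/2811900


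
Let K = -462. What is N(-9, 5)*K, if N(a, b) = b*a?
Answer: 20790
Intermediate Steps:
N(a, b) = a*b
N(-9, 5)*K = -9*5*(-462) = -45*(-462) = 20790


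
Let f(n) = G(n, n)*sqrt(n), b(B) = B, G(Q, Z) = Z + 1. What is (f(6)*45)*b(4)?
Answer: 1260*sqrt(6) ≈ 3086.4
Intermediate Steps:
G(Q, Z) = 1 + Z
f(n) = sqrt(n)*(1 + n) (f(n) = (1 + n)*sqrt(n) = sqrt(n)*(1 + n))
(f(6)*45)*b(4) = ((sqrt(6)*(1 + 6))*45)*4 = ((sqrt(6)*7)*45)*4 = ((7*sqrt(6))*45)*4 = (315*sqrt(6))*4 = 1260*sqrt(6)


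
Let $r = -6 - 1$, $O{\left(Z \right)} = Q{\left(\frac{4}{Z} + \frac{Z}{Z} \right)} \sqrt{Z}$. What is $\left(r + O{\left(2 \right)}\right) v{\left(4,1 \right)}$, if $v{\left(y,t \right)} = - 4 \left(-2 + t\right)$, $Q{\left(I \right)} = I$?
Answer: $-28 + 12 \sqrt{2} \approx -11.029$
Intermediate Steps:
$v{\left(y,t \right)} = 8 - 4 t$
$O{\left(Z \right)} = \sqrt{Z} \left(1 + \frac{4}{Z}\right)$ ($O{\left(Z \right)} = \left(\frac{4}{Z} + \frac{Z}{Z}\right) \sqrt{Z} = \left(\frac{4}{Z} + 1\right) \sqrt{Z} = \left(1 + \frac{4}{Z}\right) \sqrt{Z} = \sqrt{Z} \left(1 + \frac{4}{Z}\right)$)
$r = -7$
$\left(r + O{\left(2 \right)}\right) v{\left(4,1 \right)} = \left(-7 + \frac{4 + 2}{\sqrt{2}}\right) \left(8 - 4\right) = \left(-7 + \frac{\sqrt{2}}{2} \cdot 6\right) \left(8 - 4\right) = \left(-7 + 3 \sqrt{2}\right) 4 = -28 + 12 \sqrt{2}$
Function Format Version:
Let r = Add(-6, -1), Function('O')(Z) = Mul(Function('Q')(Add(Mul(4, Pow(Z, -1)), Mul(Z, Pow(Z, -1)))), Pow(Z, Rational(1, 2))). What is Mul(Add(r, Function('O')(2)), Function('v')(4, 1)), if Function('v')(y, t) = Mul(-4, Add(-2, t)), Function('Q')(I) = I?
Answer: Add(-28, Mul(12, Pow(2, Rational(1, 2)))) ≈ -11.029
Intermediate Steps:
Function('v')(y, t) = Add(8, Mul(-4, t))
Function('O')(Z) = Mul(Pow(Z, Rational(1, 2)), Add(1, Mul(4, Pow(Z, -1)))) (Function('O')(Z) = Mul(Add(Mul(4, Pow(Z, -1)), Mul(Z, Pow(Z, -1))), Pow(Z, Rational(1, 2))) = Mul(Add(Mul(4, Pow(Z, -1)), 1), Pow(Z, Rational(1, 2))) = Mul(Add(1, Mul(4, Pow(Z, -1))), Pow(Z, Rational(1, 2))) = Mul(Pow(Z, Rational(1, 2)), Add(1, Mul(4, Pow(Z, -1)))))
r = -7
Mul(Add(r, Function('O')(2)), Function('v')(4, 1)) = Mul(Add(-7, Mul(Pow(2, Rational(-1, 2)), Add(4, 2))), Add(8, Mul(-4, 1))) = Mul(Add(-7, Mul(Mul(Rational(1, 2), Pow(2, Rational(1, 2))), 6)), Add(8, -4)) = Mul(Add(-7, Mul(3, Pow(2, Rational(1, 2)))), 4) = Add(-28, Mul(12, Pow(2, Rational(1, 2))))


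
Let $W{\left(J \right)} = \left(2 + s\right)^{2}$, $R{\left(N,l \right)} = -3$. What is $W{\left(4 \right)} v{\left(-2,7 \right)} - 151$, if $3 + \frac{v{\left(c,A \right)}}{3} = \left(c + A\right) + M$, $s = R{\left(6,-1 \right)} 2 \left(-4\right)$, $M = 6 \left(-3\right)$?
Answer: $-32599$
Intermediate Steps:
$M = -18$
$s = 24$ ($s = \left(-3\right) 2 \left(-4\right) = \left(-6\right) \left(-4\right) = 24$)
$W{\left(J \right)} = 676$ ($W{\left(J \right)} = \left(2 + 24\right)^{2} = 26^{2} = 676$)
$v{\left(c,A \right)} = -63 + 3 A + 3 c$ ($v{\left(c,A \right)} = -9 + 3 \left(\left(c + A\right) - 18\right) = -9 + 3 \left(\left(A + c\right) - 18\right) = -9 + 3 \left(-18 + A + c\right) = -9 + \left(-54 + 3 A + 3 c\right) = -63 + 3 A + 3 c$)
$W{\left(4 \right)} v{\left(-2,7 \right)} - 151 = 676 \left(-63 + 3 \cdot 7 + 3 \left(-2\right)\right) - 151 = 676 \left(-63 + 21 - 6\right) - 151 = 676 \left(-48\right) - 151 = -32448 - 151 = -32599$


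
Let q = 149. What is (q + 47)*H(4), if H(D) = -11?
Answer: -2156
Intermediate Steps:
(q + 47)*H(4) = (149 + 47)*(-11) = 196*(-11) = -2156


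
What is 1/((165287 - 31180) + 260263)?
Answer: 1/394370 ≈ 2.5357e-6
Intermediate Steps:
1/((165287 - 31180) + 260263) = 1/(134107 + 260263) = 1/394370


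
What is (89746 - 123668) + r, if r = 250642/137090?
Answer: -2325058169/68545 ≈ -33920.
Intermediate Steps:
r = 125321/68545 (r = 250642*(1/137090) = 125321/68545 ≈ 1.8283)
(89746 - 123668) + r = (89746 - 123668) + 125321/68545 = -33922 + 125321/68545 = -2325058169/68545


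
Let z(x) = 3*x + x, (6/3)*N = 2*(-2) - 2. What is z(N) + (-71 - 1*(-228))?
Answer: 145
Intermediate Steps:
N = -3 (N = (2*(-2) - 2)/2 = (-4 - 2)/2 = (½)*(-6) = -3)
z(x) = 4*x
z(N) + (-71 - 1*(-228)) = 4*(-3) + (-71 - 1*(-228)) = -12 + (-71 + 228) = -12 + 157 = 145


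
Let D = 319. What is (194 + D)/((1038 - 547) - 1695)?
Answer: -513/1204 ≈ -0.42608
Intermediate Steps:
(194 + D)/((1038 - 547) - 1695) = (194 + 319)/((1038 - 547) - 1695) = 513/(491 - 1695) = 513/(-1204) = 513*(-1/1204) = -513/1204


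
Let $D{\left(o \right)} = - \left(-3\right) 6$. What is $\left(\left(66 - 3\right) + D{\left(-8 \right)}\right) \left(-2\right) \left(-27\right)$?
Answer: $4374$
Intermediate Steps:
$D{\left(o \right)} = 18$ ($D{\left(o \right)} = \left(-1\right) \left(-18\right) = 18$)
$\left(\left(66 - 3\right) + D{\left(-8 \right)}\right) \left(-2\right) \left(-27\right) = \left(\left(66 - 3\right) + 18\right) \left(-2\right) \left(-27\right) = \left(63 + 18\right) \left(-2\right) \left(-27\right) = 81 \left(-2\right) \left(-27\right) = \left(-162\right) \left(-27\right) = 4374$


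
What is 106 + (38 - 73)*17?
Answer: -489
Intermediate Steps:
106 + (38 - 73)*17 = 106 - 35*17 = 106 - 595 = -489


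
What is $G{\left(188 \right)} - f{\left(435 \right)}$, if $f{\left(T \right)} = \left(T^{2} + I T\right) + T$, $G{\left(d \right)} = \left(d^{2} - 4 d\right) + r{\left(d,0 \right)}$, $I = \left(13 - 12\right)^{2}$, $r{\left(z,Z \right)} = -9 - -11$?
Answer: $-155501$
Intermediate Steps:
$r{\left(z,Z \right)} = 2$ ($r{\left(z,Z \right)} = -9 + 11 = 2$)
$I = 1$ ($I = 1^{2} = 1$)
$G{\left(d \right)} = 2 + d^{2} - 4 d$ ($G{\left(d \right)} = \left(d^{2} - 4 d\right) + 2 = 2 + d^{2} - 4 d$)
$f{\left(T \right)} = T^{2} + 2 T$ ($f{\left(T \right)} = \left(T^{2} + 1 T\right) + T = \left(T^{2} + T\right) + T = \left(T + T^{2}\right) + T = T^{2} + 2 T$)
$G{\left(188 \right)} - f{\left(435 \right)} = \left(2 + 188^{2} - 752\right) - 435 \left(2 + 435\right) = \left(2 + 35344 - 752\right) - 435 \cdot 437 = 34594 - 190095 = -155501$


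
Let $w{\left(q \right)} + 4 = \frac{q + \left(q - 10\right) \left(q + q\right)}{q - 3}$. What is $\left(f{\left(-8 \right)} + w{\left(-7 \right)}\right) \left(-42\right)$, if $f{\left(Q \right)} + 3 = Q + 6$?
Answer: $\frac{6741}{5} \approx 1348.2$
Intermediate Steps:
$f{\left(Q \right)} = 3 + Q$ ($f{\left(Q \right)} = -3 + \left(Q + 6\right) = -3 + \left(6 + Q\right) = 3 + Q$)
$w{\left(q \right)} = -4 + \frac{q + 2 q \left(-10 + q\right)}{-3 + q}$ ($w{\left(q \right)} = -4 + \frac{q + \left(q - 10\right) \left(q + q\right)}{q - 3} = -4 + \frac{q + \left(-10 + q\right) 2 q}{-3 + q} = -4 + \frac{q + 2 q \left(-10 + q\right)}{-3 + q}$)
$\left(f{\left(-8 \right)} + w{\left(-7 \right)}\right) \left(-42\right) = \left(\left(3 - 8\right) + \frac{12 - -161 + 2 \left(-7\right)^{2}}{-3 - 7}\right) \left(-42\right) = \left(-5 + \frac{12 + 161 + 2 \cdot 49}{-10}\right) \left(-42\right) = \left(-5 - \frac{12 + 161 + 98}{10}\right) \left(-42\right) = \left(-5 - \frac{271}{10}\right) \left(-42\right) = \left(- \frac{321}{10}\right) \left(-42\right) = \frac{6741}{5}$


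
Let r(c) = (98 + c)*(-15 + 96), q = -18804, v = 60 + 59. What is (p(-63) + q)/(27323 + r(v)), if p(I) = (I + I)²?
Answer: -732/11225 ≈ -0.065212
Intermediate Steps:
v = 119
r(c) = 7938 + 81*c (r(c) = (98 + c)*81 = 7938 + 81*c)
p(I) = 4*I² (p(I) = (2*I)² = 4*I²)
(p(-63) + q)/(27323 + r(v)) = (4*(-63)² - 18804)/(27323 + (7938 + 81*119)) = (4*3969 - 18804)/(27323 + (7938 + 9639)) = (15876 - 18804)/(27323 + 17577) = -2928/44900 = -2928*1/44900 = -732/11225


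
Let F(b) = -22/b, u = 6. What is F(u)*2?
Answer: -22/3 ≈ -7.3333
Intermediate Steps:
F(u)*2 = -22/6*2 = -22*1/6*2 = -11/3*2 = -22/3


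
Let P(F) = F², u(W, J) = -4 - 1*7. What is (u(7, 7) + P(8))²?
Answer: 2809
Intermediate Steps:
u(W, J) = -11 (u(W, J) = -4 - 7 = -11)
(u(7, 7) + P(8))² = (-11 + 8²)² = (-11 + 64)² = 53² = 2809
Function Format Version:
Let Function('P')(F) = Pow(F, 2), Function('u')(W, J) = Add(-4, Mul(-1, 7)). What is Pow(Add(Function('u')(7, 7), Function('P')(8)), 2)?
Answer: 2809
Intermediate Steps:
Function('u')(W, J) = -11 (Function('u')(W, J) = Add(-4, -7) = -11)
Pow(Add(Function('u')(7, 7), Function('P')(8)), 2) = Pow(Add(-11, Pow(8, 2)), 2) = Pow(Add(-11, 64), 2) = Pow(53, 2) = 2809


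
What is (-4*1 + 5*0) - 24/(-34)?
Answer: -56/17 ≈ -3.2941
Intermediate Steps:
(-4*1 + 5*0) - 24/(-34) = (-4 + 0) - 1/34*(-24) = -4 + 12/17 = -56/17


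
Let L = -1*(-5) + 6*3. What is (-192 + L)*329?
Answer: -55601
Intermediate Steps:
L = 23 (L = 5 + 18 = 23)
(-192 + L)*329 = (-192 + 23)*329 = -169*329 = -55601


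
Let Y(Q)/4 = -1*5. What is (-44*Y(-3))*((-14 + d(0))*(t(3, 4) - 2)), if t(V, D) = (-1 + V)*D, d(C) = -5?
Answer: -100320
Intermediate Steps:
Y(Q) = -20 (Y(Q) = 4*(-1*5) = 4*(-5) = -20)
t(V, D) = D*(-1 + V)
(-44*Y(-3))*((-14 + d(0))*(t(3, 4) - 2)) = (-44*(-20))*((-14 - 5)*(4*(-1 + 3) - 2)) = 880*(-19*(4*2 - 2)) = 880*(-19*(8 - 2)) = 880*(-19*6) = 880*(-114) = -100320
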